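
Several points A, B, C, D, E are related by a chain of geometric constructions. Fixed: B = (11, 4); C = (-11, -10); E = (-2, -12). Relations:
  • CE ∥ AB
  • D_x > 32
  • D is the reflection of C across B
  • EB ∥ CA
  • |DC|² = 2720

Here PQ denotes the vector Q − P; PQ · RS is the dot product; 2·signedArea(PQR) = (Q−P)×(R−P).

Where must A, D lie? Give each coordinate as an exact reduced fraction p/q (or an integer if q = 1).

1. A_x = 2  [CE ∥ AB ∩ EB ∥ CA]
2. A_y = 6  [CE ∥ AB ∩ EB ∥ CA]
   → A = (2, 6)
3. D_x = 33  [D is the reflection of C across B]
4. D_y = 18  [D is the reflection of C across B]
   → D = (33, 18)

A = (2, 6)
D = (33, 18)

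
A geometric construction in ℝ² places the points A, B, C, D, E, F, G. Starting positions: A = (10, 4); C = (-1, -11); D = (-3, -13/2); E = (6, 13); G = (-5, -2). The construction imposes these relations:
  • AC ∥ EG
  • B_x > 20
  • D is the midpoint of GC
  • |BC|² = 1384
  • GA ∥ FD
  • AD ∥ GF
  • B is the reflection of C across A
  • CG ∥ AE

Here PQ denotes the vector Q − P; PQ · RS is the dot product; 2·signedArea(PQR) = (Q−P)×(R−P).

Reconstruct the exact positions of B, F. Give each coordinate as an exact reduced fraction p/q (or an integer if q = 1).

1. B_x = 21  [B is the reflection of C across A]
2. B_y = 19  [B is the reflection of C across A]
   → B = (21, 19)
3. F_x = -18  [GA ∥ FD ∩ AD ∥ GF]
4. F_y = -25/2  [GA ∥ FD ∩ AD ∥ GF]
   → F = (-18, -25/2)

B = (21, 19)
F = (-18, -25/2)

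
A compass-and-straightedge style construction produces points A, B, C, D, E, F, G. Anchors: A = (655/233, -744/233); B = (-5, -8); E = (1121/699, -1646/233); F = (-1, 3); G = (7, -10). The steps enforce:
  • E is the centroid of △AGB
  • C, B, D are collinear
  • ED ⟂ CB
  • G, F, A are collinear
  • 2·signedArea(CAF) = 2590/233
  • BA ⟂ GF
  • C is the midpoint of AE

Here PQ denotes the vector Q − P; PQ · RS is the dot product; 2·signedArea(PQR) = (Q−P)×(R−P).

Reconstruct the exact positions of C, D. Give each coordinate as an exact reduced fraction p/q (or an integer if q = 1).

C = (1543/699, -1195/233)
D = (90074401/88228479, -164735246/29409493)

1. C_x = 1543/699  [C is the midpoint of AE]
2. C_y = -1195/233  [C is the midpoint of AE]
   → C = (1543/699, -1195/233)
3. D_x = 90074401/88228479  [C, B, D are collinear ∩ ED ⟂ CB]
4. D_y = -164735246/29409493  [C, B, D are collinear ∩ ED ⟂ CB]
   → D = (90074401/88228479, -164735246/29409493)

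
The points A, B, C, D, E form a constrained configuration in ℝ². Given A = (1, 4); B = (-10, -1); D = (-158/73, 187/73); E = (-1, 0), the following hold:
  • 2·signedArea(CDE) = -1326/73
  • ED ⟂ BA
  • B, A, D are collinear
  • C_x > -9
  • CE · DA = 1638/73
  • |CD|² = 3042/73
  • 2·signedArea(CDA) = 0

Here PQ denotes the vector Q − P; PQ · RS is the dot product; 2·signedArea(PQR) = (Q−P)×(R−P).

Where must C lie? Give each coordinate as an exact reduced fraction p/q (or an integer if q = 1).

1. C_x = -587/73  [2·signedArea(CDA) = 0 ∩ CE · DA = 1638/73]
2. C_y = -8/73  [2·signedArea(CDA) = 0 ∩ CE · DA = 1638/73]
   → C = (-587/73, -8/73)

C = (-587/73, -8/73)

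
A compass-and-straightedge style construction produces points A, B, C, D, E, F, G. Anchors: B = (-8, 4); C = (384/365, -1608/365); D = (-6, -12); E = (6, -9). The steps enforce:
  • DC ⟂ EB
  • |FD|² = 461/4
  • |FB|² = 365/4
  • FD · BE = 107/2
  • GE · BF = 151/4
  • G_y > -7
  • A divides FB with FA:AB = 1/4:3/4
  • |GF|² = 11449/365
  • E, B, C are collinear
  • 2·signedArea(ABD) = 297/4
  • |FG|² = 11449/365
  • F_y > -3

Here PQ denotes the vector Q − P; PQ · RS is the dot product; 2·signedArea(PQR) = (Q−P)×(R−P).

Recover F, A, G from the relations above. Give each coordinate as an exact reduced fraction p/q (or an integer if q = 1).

1. F_x = -1  [line -14·x + 13·y + 37/2 = 0 ∩ |FD|² = 461/4]
2. F_y = -5/2  [line -14·x + 13·y + 37/2 = 0 ∩ |FD|² = 461/4]
   → F = (-1, -5/2)
3. A_x = -11/4  [A divides FB with FA:AB = 1/4:3/4]
4. A_y = -7/8  [A divides FB with FA:AB = 1/4:3/4]
   → A = (-11/4, -7/8)
5. G_x = 1133/365  [line -7·x + 13/2·y + 251/4 = 0 ∩ |GF|² = 11449/365]
6. G_y = -4607/730  [line -7·x + 13/2·y + 251/4 = 0 ∩ |GF|² = 11449/365]
   → G = (1133/365, -4607/730)

A = (-11/4, -7/8)
F = (-1, -5/2)
G = (1133/365, -4607/730)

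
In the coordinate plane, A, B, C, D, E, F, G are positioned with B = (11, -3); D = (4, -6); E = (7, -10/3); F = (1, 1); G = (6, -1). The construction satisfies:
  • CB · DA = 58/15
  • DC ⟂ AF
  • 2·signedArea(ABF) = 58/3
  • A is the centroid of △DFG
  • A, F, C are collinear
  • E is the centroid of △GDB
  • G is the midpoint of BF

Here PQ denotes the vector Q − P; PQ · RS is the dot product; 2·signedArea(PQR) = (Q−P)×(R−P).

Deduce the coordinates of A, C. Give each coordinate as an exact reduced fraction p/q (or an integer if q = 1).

1. A_x = 11/3  [A is the centroid of △DFG]
2. A_y = -2  [A is the centroid of △DFG]
   → A = (11/3, -2)
3. C_x = 29/5  [A, F, C are collinear ∩ DC ⟂ AF]
4. C_y = -22/5  [A, F, C are collinear ∩ DC ⟂ AF]
   → C = (29/5, -22/5)

A = (11/3, -2)
C = (29/5, -22/5)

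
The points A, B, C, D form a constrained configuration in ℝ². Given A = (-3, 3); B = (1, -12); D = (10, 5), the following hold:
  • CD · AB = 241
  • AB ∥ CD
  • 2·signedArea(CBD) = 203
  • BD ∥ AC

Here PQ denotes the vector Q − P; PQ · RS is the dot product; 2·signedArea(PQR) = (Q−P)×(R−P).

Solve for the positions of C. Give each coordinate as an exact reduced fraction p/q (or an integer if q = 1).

1. C_x = 6  [AB ∥ CD ∩ BD ∥ AC]
2. C_y = 20  [AB ∥ CD ∩ BD ∥ AC]
   → C = (6, 20)

C = (6, 20)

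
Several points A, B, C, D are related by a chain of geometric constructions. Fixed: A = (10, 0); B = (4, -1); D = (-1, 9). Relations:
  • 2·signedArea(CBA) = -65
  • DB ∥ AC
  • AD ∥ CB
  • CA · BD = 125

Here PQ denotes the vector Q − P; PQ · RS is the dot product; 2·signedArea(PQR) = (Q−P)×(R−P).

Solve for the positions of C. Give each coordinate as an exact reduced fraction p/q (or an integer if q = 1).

C = (15, -10)

1. C_x = 15  [AD ∥ CB ∩ DB ∥ AC]
2. C_y = -10  [AD ∥ CB ∩ DB ∥ AC]
   → C = (15, -10)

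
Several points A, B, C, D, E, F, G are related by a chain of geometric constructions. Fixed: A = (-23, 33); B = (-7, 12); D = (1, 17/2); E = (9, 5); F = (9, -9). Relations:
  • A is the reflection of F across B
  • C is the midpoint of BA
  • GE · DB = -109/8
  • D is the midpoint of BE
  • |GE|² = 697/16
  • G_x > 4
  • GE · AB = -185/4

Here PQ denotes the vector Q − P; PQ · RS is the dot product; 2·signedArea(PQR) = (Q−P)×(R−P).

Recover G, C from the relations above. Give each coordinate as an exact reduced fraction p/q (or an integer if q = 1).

1. G_x = 5  [GE · AB = -185/4 ∩ GE · DB = -109/8]
2. G_y = -1/4  [GE · AB = -185/4 ∩ GE · DB = -109/8]
   → G = (5, -1/4)
3. C_x = -15  [C is the midpoint of BA]
4. C_y = 45/2  [C is the midpoint of BA]
   → C = (-15, 45/2)

C = (-15, 45/2)
G = (5, -1/4)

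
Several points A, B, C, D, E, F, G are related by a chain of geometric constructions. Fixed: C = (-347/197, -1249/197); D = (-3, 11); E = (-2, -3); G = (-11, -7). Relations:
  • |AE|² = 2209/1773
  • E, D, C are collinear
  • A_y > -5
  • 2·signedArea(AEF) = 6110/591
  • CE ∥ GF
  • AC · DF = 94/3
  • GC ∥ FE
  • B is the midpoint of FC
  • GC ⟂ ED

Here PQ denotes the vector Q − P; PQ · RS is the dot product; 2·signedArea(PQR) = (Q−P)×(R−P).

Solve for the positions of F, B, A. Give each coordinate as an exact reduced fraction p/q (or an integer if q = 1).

A = (-1135/591, -2431/591)
B = (-13/2, -5)
F = (-2214/197, -721/197)

1. F_x = -2214/197  [GC ∥ FE ∩ CE ∥ GF]
2. F_y = -721/197  [GC ∥ FE ∩ CE ∥ GF]
   → F = (-2214/197, -721/197)
3. B_x = -13/2  [B is the midpoint of FC]
4. B_y = -5  [B is the midpoint of FC]
   → B = (-13/2, -5)
5. A_x = -1135/591  [AC · DF = 94/3 ∩ 2·signedArea(AEF) = 6110/591]
6. A_y = -2431/591  [AC · DF = 94/3 ∩ 2·signedArea(AEF) = 6110/591]
   → A = (-1135/591, -2431/591)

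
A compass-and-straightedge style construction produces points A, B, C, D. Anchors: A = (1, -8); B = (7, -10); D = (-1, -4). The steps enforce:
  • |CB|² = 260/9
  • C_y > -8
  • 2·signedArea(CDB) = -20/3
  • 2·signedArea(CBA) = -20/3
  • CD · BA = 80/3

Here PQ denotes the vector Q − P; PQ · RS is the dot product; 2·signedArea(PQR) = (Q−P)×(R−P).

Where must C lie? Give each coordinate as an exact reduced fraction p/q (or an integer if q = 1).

C = (7/3, -22/3)

1. C_x = 7/3  [2·signedArea(CBA) = -20/3 ∩ CD · BA = 80/3]
2. C_y = -22/3  [2·signedArea(CBA) = -20/3 ∩ CD · BA = 80/3]
   → C = (7/3, -22/3)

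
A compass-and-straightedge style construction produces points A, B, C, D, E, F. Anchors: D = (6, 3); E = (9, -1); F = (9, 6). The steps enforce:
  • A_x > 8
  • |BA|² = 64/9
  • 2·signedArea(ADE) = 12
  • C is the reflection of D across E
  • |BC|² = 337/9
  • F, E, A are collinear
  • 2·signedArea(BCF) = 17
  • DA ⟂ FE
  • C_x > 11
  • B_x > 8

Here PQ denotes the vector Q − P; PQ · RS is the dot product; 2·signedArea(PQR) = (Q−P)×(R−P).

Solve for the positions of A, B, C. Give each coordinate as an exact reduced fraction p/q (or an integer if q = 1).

1. A_x = 9  [F, E, A are collinear ∩ DA ⟂ FE]
2. A_y = 3  [F, E, A are collinear ∩ DA ⟂ FE]
   → A = (9, 3)
3. C_x = 12  [C is the reflection of D across E]
4. C_y = -5  [C is the reflection of D across E]
   → C = (12, -5)
5. B_x = 9  [line -11·x + -3·y + 100 = 0 ∩ |BA|² = 64/9]
6. B_y = 1/3  [line -11·x + -3·y + 100 = 0 ∩ |BA|² = 64/9]
   → B = (9, 1/3)

A = (9, 3)
B = (9, 1/3)
C = (12, -5)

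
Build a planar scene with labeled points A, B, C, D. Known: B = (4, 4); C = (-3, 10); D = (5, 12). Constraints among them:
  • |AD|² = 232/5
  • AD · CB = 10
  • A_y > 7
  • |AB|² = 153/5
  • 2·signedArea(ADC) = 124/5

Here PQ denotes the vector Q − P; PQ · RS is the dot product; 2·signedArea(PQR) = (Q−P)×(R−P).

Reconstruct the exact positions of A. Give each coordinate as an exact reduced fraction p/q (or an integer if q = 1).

A = (-1/5, 38/5)

1. A_x = -1/5  [2·signedArea(ADC) = 124/5 ∩ AD · CB = 10]
2. A_y = 38/5  [2·signedArea(ADC) = 124/5 ∩ AD · CB = 10]
   → A = (-1/5, 38/5)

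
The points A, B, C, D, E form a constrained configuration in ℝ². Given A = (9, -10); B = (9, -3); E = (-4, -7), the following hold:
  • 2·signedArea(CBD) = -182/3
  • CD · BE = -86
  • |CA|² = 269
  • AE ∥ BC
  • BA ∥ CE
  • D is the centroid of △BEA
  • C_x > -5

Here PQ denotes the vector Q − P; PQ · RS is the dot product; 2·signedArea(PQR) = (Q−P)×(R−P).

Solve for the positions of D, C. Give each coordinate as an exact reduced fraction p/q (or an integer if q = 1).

1. D_x = 14/3  [D is the centroid of △BEA]
2. D_y = -20/3  [D is the centroid of △BEA]
   → D = (14/3, -20/3)
3. C_x = -4  [BA ∥ CE ∩ AE ∥ BC]
4. C_y = 0  [BA ∥ CE ∩ AE ∥ BC]
   → C = (-4, 0)

C = (-4, 0)
D = (14/3, -20/3)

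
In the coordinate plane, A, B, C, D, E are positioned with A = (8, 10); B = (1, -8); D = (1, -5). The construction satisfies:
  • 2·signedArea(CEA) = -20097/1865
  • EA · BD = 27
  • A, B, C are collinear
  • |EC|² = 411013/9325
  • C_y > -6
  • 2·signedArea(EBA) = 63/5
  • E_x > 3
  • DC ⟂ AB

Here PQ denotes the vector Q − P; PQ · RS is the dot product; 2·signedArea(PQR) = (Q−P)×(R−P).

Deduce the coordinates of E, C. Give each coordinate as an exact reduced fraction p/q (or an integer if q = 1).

C = (751/373, -2012/373)
E = (19/5, 1)

1. E_x = 19/5  [2·signedArea(EBA) = 63/5 ∩ EA · BD = 27]
2. E_y = 1  [2·signedArea(EBA) = 63/5 ∩ EA · BD = 27]
   → E = (19/5, 1)
3. C_x = 751/373  [A, B, C are collinear ∩ DC ⟂ AB]
4. C_y = -2012/373  [A, B, C are collinear ∩ DC ⟂ AB]
   → C = (751/373, -2012/373)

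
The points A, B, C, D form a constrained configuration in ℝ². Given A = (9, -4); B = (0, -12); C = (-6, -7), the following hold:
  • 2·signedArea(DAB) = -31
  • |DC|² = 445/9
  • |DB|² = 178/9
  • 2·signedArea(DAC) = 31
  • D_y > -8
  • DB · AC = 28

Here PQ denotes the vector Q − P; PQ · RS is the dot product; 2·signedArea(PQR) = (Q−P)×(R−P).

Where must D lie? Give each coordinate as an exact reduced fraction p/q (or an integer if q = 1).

D = (1, -23/3)

1. D_x = 1  [2·signedArea(DAB) = -31 ∩ 2·signedArea(DAC) = 31]
2. D_y = -23/3  [2·signedArea(DAB) = -31 ∩ 2·signedArea(DAC) = 31]
   → D = (1, -23/3)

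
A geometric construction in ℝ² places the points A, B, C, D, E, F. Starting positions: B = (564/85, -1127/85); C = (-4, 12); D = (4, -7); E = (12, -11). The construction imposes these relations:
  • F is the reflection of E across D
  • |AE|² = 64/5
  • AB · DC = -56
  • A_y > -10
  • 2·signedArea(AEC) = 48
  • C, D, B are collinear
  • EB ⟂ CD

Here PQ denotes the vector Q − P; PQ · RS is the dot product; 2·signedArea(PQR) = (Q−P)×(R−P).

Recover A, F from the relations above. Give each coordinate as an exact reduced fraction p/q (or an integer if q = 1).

A = (44/5, -47/5)
F = (-4, -3)

1. A_x = 44/5  [2·signedArea(AEC) = 48 ∩ AB · DC = -56]
2. A_y = -47/5  [2·signedArea(AEC) = 48 ∩ AB · DC = -56]
   → A = (44/5, -47/5)
3. F_x = -4  [F is the reflection of E across D]
4. F_y = -3  [F is the reflection of E across D]
   → F = (-4, -3)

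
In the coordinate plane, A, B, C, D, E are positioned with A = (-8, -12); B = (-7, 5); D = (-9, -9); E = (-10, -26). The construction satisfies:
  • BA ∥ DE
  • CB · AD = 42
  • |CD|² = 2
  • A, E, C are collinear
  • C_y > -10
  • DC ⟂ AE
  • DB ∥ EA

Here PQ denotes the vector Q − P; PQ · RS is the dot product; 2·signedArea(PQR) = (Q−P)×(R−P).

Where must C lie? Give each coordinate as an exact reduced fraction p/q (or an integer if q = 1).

1. C_x = -38/5  [A, E, C are collinear ∩ DC ⟂ AE]
2. C_y = -46/5  [A, E, C are collinear ∩ DC ⟂ AE]
   → C = (-38/5, -46/5)

C = (-38/5, -46/5)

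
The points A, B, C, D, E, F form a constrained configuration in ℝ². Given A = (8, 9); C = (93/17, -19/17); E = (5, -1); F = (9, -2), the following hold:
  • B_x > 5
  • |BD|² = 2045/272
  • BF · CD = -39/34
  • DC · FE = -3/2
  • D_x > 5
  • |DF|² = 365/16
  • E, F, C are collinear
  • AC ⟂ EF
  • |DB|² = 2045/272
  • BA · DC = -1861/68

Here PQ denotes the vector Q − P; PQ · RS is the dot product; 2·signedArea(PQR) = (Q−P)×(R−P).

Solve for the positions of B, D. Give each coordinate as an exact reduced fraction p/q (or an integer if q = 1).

1. D_x = 23/4  [line 4·x + -1·y + -43/2 = 0 ∩ |DF|² = 365/16]
2. D_y = 3/2  [line 4·x + -1·y + -43/2 = 0 ∩ |DF|² = 365/16]
   → D = (23/4, 3/2)
3. B_x = 101/17  [line -19/68·x + -89/34·y + -107/68 = 0 ∩ |BD|² = 2045/272]
4. B_y = -21/17  [line -19/68·x + -89/34·y + -107/68 = 0 ∩ |BD|² = 2045/272]
   → B = (101/17, -21/17)

B = (101/17, -21/17)
D = (23/4, 3/2)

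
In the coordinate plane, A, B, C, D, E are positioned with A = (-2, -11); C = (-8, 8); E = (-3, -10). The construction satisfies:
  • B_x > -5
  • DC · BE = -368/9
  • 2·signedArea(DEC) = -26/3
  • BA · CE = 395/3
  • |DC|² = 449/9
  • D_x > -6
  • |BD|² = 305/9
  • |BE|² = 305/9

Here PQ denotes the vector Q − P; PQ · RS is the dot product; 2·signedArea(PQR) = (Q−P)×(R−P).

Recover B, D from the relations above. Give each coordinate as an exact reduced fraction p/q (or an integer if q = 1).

1. D_x = -17/3  [line -18·x + -5·y + -286/3 = 0 ∩ |DC|² = 449/9]
2. D_y = 4/3  [line -18·x + -5·y + -286/3 = 0 ∩ |DC|² = 449/9]
   → D = (-17/3, 4/3)
3. B_x = -13/3  [BA · CE = 395/3 ∩ DC · BE = -368/9]
4. B_y = -13/3  [BA · CE = 395/3 ∩ DC · BE = -368/9]
   → B = (-13/3, -13/3)

B = (-13/3, -13/3)
D = (-17/3, 4/3)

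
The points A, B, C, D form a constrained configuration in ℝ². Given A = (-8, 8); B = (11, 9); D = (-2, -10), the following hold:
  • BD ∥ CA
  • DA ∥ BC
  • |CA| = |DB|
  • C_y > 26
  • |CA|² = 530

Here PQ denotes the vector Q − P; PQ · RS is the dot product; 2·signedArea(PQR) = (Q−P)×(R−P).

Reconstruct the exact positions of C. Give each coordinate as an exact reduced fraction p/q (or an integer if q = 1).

1. C_x = 5  [BD ∥ CA ∩ DA ∥ BC]
2. C_y = 27  [BD ∥ CA ∩ DA ∥ BC]
   → C = (5, 27)

C = (5, 27)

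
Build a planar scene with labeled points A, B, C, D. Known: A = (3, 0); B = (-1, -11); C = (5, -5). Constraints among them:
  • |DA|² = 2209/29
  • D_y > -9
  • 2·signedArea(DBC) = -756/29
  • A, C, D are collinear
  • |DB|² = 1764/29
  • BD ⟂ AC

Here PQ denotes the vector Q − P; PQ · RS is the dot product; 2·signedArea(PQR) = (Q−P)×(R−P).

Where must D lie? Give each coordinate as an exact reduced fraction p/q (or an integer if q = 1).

1. D_x = 181/29  [A, C, D are collinear ∩ BD ⟂ AC]
2. D_y = -235/29  [A, C, D are collinear ∩ BD ⟂ AC]
   → D = (181/29, -235/29)

D = (181/29, -235/29)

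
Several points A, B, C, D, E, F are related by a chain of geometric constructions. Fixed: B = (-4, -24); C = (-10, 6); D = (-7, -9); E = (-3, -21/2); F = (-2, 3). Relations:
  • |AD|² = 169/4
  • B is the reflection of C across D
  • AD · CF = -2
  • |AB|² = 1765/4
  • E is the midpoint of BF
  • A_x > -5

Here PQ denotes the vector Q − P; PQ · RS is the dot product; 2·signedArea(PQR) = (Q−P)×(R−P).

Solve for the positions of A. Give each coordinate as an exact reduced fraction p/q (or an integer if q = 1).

A = (-9/2, -3)

1. A_x = -9/2  [line -8·x + 3·y + -27 = 0 ∩ |AD|² = 169/4]
2. A_y = -3  [line -8·x + 3·y + -27 = 0 ∩ |AD|² = 169/4]
   → A = (-9/2, -3)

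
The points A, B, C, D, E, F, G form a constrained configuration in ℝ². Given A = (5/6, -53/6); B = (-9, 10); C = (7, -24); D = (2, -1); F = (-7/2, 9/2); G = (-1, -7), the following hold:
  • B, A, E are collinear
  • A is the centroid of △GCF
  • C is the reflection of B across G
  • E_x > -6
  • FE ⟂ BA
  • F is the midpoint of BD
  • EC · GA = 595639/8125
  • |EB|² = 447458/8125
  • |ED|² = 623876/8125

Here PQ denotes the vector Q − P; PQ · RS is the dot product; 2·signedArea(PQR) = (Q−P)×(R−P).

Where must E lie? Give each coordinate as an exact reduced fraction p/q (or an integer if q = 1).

1. E_x = -45218/8125  [B, A, E are collinear ∩ FE ⟂ BA]
2. E_y = 27801/8125  [B, A, E are collinear ∩ FE ⟂ BA]
   → E = (-45218/8125, 27801/8125)

E = (-45218/8125, 27801/8125)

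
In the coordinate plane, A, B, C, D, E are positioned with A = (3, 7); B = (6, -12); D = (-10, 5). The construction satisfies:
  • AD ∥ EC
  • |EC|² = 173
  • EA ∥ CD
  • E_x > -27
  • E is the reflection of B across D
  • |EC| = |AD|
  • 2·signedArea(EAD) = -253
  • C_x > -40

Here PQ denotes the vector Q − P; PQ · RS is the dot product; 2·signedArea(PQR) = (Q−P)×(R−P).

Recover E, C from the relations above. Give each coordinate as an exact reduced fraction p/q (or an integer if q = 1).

C = (-39, 20)
E = (-26, 22)

1. E_x = -26  [E is the reflection of B across D]
2. E_y = 22  [E is the reflection of B across D]
   → E = (-26, 22)
3. C_x = -39  [EA ∥ CD ∩ AD ∥ EC]
4. C_y = 20  [EA ∥ CD ∩ AD ∥ EC]
   → C = (-39, 20)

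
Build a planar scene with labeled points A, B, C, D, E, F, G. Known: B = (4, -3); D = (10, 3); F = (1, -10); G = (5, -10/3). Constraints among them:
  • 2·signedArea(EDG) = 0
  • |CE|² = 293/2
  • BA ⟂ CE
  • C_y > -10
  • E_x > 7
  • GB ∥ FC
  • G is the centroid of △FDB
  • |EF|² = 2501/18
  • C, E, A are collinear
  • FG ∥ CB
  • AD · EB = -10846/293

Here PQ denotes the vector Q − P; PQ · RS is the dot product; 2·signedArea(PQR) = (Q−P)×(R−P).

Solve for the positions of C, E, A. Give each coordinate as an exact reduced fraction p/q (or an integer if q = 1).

1. C_x = 0  [FG ∥ CB ∩ GB ∥ FC]
2. C_y = -29/3  [FG ∥ CB ∩ GB ∥ FC]
   → C = (0, -29/3)
3. E_x = 15/2  [line 19/3·x + -5·y + -145/3 = 0 ∩ |EF|² = 2501/18]
4. E_y = -1/6  [line 19/3·x + -5·y + -145/3 = 0 ∩ |EF|² = 2501/18]
   → E = (15/2, -1/6)
5. A_x = 1400/293  [C, E, A are collinear ∩ BA ⟂ CE]
6. A_y = -1059/293  [C, E, A are collinear ∩ BA ⟂ CE]
   → A = (1400/293, -1059/293)

A = (1400/293, -1059/293)
C = (0, -29/3)
E = (15/2, -1/6)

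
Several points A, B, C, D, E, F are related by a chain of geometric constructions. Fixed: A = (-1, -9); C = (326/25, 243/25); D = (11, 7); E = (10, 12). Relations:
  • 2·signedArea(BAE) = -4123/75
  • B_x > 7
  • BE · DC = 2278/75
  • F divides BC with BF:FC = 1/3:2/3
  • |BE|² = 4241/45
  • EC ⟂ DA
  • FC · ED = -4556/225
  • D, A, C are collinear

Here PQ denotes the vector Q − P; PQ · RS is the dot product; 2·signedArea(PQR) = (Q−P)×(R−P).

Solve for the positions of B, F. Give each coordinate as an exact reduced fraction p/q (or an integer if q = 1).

B = (192/25, 193/75)
F = (142/15, 223/45)

1. B_x = 192/25  [2·signedArea(BAE) = -4123/75 ∩ BE · DC = 2278/75]
2. B_y = 193/75  [2·signedArea(BAE) = -4123/75 ∩ BE · DC = 2278/75]
   → B = (192/25, 193/75)
3. F_x = 142/15  [F divides BC with BF:FC = 1/3:2/3]
4. F_y = 223/45  [F divides BC with BF:FC = 1/3:2/3]
   → F = (142/15, 223/45)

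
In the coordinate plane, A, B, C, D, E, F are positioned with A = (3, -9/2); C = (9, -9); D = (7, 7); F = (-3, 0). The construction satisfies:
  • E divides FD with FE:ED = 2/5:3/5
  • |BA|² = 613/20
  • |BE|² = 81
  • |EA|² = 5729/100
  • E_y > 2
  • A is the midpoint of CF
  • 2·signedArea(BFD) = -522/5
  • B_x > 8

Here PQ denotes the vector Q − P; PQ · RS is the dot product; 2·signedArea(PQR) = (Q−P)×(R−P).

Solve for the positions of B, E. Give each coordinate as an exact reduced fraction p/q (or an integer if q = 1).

1. B_x = 41/5  [line -7·x + 10·y + 417/5 = 0 ∩ |BA|² = 613/20]
2. B_y = -13/5  [line -7·x + 10·y + 417/5 = 0 ∩ |BA|² = 613/20]
   → B = (41/5, -13/5)
3. E_x = 1  [E divides FD with FE:ED = 2/5:3/5]
4. E_y = 14/5  [E divides FD with FE:ED = 2/5:3/5]
   → E = (1, 14/5)

B = (41/5, -13/5)
E = (1, 14/5)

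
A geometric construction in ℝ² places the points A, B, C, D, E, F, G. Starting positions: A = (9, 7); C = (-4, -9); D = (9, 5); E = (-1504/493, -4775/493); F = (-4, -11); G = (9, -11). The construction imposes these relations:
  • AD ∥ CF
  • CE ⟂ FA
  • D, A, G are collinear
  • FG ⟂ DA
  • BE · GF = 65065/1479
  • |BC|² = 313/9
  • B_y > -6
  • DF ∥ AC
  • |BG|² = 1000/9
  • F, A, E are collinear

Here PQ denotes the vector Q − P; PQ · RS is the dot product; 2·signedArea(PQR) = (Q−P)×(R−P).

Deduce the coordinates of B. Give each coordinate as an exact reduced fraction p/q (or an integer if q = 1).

1. B_x = 1/3  [BE · GF = 65065/1479]
2. B_y = -5  [|BC|² = 313/9]
   → B = (1/3, -5)

B = (1/3, -5)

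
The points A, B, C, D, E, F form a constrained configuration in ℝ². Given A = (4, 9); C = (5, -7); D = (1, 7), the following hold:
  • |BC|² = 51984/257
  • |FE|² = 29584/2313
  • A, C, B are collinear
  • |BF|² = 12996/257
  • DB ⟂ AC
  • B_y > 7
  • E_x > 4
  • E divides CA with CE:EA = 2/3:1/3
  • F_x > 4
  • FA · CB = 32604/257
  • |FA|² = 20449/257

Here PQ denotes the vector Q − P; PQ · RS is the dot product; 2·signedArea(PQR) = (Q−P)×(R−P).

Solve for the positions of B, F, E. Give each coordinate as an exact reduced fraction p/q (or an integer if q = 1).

1. B_x = 1057/257  [A, C, B are collinear ∩ DB ⟂ AC]
2. B_y = 1849/257  [A, C, B are collinear ∩ DB ⟂ AC]
   → B = (1057/257, 1849/257)
3. F_x = 1171/257  [line 228/257·x + -3648/257·y + -684/257 = 0 ∩ |FA|² = 20449/257]
4. F_y = 25/257  [line 228/257·x + -3648/257·y + -684/257 = 0 ∩ |FA|² = 20449/257]
   → F = (1171/257, 25/257)
5. E_x = 13/3  [E divides CA with CE:EA = 2/3:1/3]
6. E_y = 11/3  [E divides CA with CE:EA = 2/3:1/3]
   → E = (13/3, 11/3)

B = (1057/257, 1849/257)
E = (13/3, 11/3)
F = (1171/257, 25/257)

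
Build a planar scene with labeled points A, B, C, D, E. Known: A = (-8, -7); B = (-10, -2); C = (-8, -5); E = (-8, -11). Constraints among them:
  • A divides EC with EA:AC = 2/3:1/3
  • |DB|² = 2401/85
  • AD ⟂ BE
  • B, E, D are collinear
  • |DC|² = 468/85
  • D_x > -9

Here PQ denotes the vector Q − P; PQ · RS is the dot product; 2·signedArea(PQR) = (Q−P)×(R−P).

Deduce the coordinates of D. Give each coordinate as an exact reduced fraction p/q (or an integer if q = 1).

D = (-752/85, -611/85)

1. D_x = -752/85  [B, E, D are collinear ∩ AD ⟂ BE]
2. D_y = -611/85  [B, E, D are collinear ∩ AD ⟂ BE]
   → D = (-752/85, -611/85)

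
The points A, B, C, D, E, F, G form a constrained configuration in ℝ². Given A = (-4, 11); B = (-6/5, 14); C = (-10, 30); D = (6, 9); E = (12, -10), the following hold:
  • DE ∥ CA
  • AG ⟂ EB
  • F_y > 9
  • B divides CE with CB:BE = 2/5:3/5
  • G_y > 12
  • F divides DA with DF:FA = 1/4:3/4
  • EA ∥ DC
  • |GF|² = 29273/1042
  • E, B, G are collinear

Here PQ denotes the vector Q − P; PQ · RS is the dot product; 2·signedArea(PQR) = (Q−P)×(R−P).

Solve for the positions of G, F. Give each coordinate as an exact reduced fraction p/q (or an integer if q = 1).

1. G_x = -304/521  [E, B, G are collinear ∩ AG ⟂ EB]
2. G_y = 6710/521  [E, B, G are collinear ∩ AG ⟂ EB]
   → G = (-304/521, 6710/521)
3. F_x = 7/2  [F divides DA with DF:FA = 1/4:3/4]
4. F_y = 19/2  [F divides DA with DF:FA = 1/4:3/4]
   → F = (7/2, 19/2)

F = (7/2, 19/2)
G = (-304/521, 6710/521)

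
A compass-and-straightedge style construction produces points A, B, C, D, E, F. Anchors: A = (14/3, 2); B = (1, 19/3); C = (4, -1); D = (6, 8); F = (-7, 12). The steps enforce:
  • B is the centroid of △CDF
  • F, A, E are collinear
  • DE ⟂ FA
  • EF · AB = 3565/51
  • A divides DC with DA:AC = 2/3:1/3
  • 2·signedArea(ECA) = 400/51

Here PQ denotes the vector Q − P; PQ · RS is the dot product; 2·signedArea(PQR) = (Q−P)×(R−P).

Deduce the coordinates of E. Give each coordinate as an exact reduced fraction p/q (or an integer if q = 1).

E = (42/17, 66/17)

1. E_x = 42/17  [F, A, E are collinear ∩ DE ⟂ FA]
2. E_y = 66/17  [F, A, E are collinear ∩ DE ⟂ FA]
   → E = (42/17, 66/17)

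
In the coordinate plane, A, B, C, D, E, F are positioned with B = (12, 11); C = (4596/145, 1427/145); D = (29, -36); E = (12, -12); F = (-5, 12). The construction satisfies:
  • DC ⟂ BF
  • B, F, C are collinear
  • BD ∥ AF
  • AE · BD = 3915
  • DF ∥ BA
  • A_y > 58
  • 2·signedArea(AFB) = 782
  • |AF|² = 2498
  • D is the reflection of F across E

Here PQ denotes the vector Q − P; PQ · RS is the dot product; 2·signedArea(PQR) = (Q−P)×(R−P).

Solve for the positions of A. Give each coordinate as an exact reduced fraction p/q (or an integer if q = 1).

A = (-22, 59)

1. A_x = -22  [BD ∥ AF ∩ DF ∥ BA]
2. A_y = 59  [BD ∥ AF ∩ DF ∥ BA]
   → A = (-22, 59)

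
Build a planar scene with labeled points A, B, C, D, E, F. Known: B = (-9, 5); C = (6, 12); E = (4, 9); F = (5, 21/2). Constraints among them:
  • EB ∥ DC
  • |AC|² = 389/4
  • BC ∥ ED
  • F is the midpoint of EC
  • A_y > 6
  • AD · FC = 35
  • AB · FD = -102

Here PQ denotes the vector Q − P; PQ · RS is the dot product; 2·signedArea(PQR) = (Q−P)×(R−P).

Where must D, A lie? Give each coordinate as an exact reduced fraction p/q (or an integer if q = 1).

1. D_x = 19  [EB ∥ DC ∩ BC ∥ ED]
2. D_y = 16  [EB ∥ DC ∩ BC ∥ ED]
   → D = (19, 16)
3. A_x = -5/2  [AD · FC = 35 ∩ AB · FD = -102]
4. A_y = 7  [AD · FC = 35 ∩ AB · FD = -102]
   → A = (-5/2, 7)

A = (-5/2, 7)
D = (19, 16)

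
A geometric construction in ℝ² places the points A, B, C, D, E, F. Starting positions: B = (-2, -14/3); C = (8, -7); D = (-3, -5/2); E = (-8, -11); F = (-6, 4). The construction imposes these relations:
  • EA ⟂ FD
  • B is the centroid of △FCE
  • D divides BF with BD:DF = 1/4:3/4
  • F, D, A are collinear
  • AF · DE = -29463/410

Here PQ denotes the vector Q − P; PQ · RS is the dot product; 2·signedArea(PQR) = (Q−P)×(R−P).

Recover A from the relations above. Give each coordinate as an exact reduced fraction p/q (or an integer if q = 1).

1. A_x = -132/205  [F, D, A are collinear ∩ EA ⟂ FD]
2. A_y = -1559/205  [F, D, A are collinear ∩ EA ⟂ FD]
   → A = (-132/205, -1559/205)

A = (-132/205, -1559/205)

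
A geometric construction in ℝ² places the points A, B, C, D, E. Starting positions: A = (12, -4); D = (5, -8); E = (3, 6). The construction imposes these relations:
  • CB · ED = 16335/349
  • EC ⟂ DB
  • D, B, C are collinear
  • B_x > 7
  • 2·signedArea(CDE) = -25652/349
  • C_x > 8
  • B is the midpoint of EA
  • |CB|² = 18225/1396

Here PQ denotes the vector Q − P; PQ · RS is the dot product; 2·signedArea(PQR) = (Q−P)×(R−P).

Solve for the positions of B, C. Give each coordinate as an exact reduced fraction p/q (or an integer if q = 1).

B = (15/2, 1)
C = (2955/349, 1564/349)

1. B_x = 15/2  [B is the midpoint of EA]
2. B_y = 1  [B is the midpoint of EA]
   → B = (15/2, 1)
3. C_x = 2955/349  [D, B, C are collinear ∩ EC ⟂ DB]
4. C_y = 1564/349  [D, B, C are collinear ∩ EC ⟂ DB]
   → C = (2955/349, 1564/349)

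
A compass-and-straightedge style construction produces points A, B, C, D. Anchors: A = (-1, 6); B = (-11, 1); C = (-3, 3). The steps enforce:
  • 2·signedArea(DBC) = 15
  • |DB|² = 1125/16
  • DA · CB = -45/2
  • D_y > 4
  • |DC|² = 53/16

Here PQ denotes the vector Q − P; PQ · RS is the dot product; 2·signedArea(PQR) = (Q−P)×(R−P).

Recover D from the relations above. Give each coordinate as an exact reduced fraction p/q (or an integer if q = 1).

1. D_x = -7/2  [2·signedArea(DBC) = 15 ∩ DA · CB = -45/2]
2. D_y = 19/4  [2·signedArea(DBC) = 15 ∩ DA · CB = -45/2]
   → D = (-7/2, 19/4)

D = (-7/2, 19/4)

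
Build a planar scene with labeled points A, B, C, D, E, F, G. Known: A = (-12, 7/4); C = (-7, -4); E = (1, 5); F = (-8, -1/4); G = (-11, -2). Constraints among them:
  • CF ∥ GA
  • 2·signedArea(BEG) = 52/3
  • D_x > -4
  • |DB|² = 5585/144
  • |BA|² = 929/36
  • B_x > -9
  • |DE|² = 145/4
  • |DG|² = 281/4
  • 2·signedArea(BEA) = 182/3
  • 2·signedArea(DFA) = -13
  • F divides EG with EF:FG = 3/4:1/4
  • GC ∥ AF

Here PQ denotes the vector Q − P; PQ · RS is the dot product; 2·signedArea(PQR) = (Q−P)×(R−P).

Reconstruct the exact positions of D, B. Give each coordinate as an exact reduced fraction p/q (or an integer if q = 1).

1. D_x = -3  [line -2·x + -4·y + -4 = 0 ∩ |DG|² = 281/4]
2. D_y = 1/2  [line -2·x + -4·y + -4 = 0 ∩ |DG|² = 281/4]
   → D = (-3, 1/2)
3. B_x = -26/3  [2·signedArea(BEA) = 182/3 ∩ 2·signedArea(BEG) = 52/3]
4. B_y = -25/12  [2·signedArea(BEA) = 182/3 ∩ 2·signedArea(BEG) = 52/3]
   → B = (-26/3, -25/12)

B = (-26/3, -25/12)
D = (-3, 1/2)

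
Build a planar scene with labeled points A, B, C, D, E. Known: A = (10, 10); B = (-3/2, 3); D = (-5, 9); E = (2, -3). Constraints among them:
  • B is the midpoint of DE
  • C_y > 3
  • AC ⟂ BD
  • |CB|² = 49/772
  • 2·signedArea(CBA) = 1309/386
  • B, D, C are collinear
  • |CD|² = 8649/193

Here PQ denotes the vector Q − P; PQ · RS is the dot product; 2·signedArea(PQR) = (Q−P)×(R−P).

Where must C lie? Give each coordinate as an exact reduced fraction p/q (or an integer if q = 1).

C = (-314/193, 621/193)

1. C_x = -314/193  [B, D, C are collinear ∩ AC ⟂ BD]
2. C_y = 621/193  [B, D, C are collinear ∩ AC ⟂ BD]
   → C = (-314/193, 621/193)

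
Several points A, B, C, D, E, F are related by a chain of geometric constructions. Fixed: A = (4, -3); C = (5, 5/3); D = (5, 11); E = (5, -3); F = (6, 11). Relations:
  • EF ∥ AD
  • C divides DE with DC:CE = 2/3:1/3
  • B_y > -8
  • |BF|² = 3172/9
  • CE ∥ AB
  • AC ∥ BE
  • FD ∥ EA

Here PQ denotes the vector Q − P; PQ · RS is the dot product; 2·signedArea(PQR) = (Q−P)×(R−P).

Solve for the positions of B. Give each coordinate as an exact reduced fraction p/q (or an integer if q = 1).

B = (4, -23/3)

1. B_x = 4  [AC ∥ BE ∩ CE ∥ AB]
2. B_y = -23/3  [AC ∥ BE ∩ CE ∥ AB]
   → B = (4, -23/3)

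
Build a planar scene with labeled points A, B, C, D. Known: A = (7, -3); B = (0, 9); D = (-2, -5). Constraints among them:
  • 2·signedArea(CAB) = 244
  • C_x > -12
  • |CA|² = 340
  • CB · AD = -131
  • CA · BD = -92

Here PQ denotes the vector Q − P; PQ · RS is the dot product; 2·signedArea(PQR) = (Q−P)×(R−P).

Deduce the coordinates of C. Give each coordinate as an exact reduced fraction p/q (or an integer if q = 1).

1. C_x = -11  [2·signedArea(CAB) = 244 ∩ CA · BD = -92]
2. C_y = -7  [2·signedArea(CAB) = 244 ∩ CA · BD = -92]
   → C = (-11, -7)

C = (-11, -7)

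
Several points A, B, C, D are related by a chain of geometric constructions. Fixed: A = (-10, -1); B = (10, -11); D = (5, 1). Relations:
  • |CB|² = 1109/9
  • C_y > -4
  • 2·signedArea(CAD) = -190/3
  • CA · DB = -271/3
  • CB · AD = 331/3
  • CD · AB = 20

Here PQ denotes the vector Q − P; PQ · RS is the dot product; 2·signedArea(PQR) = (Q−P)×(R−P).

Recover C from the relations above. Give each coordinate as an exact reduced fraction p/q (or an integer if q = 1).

C = (5/3, -11/3)

1. C_x = 5/3  [CB · AD = 331/3 ∩ CA · DB = -271/3]
2. C_y = -11/3  [CB · AD = 331/3 ∩ CA · DB = -271/3]
   → C = (5/3, -11/3)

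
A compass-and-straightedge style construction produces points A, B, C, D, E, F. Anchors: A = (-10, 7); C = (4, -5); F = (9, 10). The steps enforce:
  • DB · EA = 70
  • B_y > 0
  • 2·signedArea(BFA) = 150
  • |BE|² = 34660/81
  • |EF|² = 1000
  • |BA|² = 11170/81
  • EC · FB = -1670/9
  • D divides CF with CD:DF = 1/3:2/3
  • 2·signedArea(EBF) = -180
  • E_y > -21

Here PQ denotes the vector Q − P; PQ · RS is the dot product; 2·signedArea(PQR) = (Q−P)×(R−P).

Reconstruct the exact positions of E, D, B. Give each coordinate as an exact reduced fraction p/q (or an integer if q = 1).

1. D_x = 17/3  [D divides CF with CD:DF = 1/3:2/3]
2. D_y = 0  [D divides CF with CD:DF = 1/3:2/3]
   → D = (17/3, 0)
3. B_x = -1/9  [line 3·x + -19·y + 13 = 0 ∩ |BA|² = 11170/81]
4. B_y = 2/3  [line 3·x + -19·y + 13 = 0 ∩ |BA|² = 11170/81]
   → B = (-1/9, 2/3)
5. E_x = -1  [2·signedArea(EBF) = -180 ∩ DB · EA = 70]
6. E_y = -20  [2·signedArea(EBF) = -180 ∩ DB · EA = 70]
   → E = (-1, -20)

B = (-1/9, 2/3)
D = (17/3, 0)
E = (-1, -20)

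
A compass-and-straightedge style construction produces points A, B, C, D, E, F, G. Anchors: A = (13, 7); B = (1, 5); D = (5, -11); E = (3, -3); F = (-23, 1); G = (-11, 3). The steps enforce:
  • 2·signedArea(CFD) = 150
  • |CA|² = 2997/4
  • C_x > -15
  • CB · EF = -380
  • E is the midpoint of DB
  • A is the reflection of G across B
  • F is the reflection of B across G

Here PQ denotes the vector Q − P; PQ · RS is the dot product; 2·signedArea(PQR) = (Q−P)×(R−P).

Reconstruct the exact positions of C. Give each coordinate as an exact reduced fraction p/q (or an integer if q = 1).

C = (-14, 5/2)

1. C_x = -14  [2·signedArea(CFD) = 150 ∩ CB · EF = -380]
2. C_y = 5/2  [2·signedArea(CFD) = 150 ∩ CB · EF = -380]
   → C = (-14, 5/2)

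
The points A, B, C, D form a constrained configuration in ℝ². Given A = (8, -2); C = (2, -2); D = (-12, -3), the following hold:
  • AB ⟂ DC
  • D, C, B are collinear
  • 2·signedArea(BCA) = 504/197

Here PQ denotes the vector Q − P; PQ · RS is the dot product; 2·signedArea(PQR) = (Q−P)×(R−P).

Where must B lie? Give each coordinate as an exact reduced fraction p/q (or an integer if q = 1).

1. B_x = 1570/197  [D, C, B are collinear ∩ AB ⟂ DC]
2. B_y = -310/197  [D, C, B are collinear ∩ AB ⟂ DC]
   → B = (1570/197, -310/197)

B = (1570/197, -310/197)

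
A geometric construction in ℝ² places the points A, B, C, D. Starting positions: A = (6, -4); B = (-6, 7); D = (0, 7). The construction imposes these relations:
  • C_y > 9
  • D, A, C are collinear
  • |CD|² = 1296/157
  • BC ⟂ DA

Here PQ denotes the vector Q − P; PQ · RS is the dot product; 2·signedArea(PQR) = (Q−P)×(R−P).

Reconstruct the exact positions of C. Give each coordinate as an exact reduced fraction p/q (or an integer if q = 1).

C = (-216/157, 1495/157)

1. C_x = -216/157  [D, A, C are collinear ∩ BC ⟂ DA]
2. C_y = 1495/157  [D, A, C are collinear ∩ BC ⟂ DA]
   → C = (-216/157, 1495/157)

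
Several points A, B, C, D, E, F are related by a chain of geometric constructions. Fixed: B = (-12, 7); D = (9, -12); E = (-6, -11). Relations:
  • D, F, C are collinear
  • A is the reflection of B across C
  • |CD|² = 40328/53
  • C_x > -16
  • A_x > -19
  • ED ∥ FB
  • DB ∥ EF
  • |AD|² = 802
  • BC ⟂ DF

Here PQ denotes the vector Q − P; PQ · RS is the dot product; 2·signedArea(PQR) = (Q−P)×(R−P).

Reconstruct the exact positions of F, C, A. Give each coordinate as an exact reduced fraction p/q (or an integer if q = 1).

A = (-966/53, -223/53)
C = (-801/53, 74/53)
F = (-27, 8)

1. F_x = -27  [ED ∥ FB ∩ DB ∥ EF]
2. F_y = 8  [ED ∥ FB ∩ DB ∥ EF]
   → F = (-27, 8)
3. C_x = -801/53  [D, F, C are collinear ∩ BC ⟂ DF]
4. C_y = 74/53  [D, F, C are collinear ∩ BC ⟂ DF]
   → C = (-801/53, 74/53)
5. A_x = -966/53  [A is the reflection of B across C]
6. A_y = -223/53  [A is the reflection of B across C]
   → A = (-966/53, -223/53)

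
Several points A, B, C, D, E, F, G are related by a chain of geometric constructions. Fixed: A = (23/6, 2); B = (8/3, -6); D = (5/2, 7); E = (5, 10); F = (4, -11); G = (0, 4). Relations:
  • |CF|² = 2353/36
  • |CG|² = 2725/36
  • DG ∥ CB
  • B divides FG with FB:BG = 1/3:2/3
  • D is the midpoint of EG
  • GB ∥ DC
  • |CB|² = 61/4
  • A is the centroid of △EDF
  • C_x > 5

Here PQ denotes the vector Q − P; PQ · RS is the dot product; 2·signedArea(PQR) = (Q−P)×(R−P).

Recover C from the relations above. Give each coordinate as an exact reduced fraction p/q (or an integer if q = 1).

C = (31/6, -3)

1. C_x = 31/6  [DG ∥ CB ∩ GB ∥ DC]
2. C_y = -3  [DG ∥ CB ∩ GB ∥ DC]
   → C = (31/6, -3)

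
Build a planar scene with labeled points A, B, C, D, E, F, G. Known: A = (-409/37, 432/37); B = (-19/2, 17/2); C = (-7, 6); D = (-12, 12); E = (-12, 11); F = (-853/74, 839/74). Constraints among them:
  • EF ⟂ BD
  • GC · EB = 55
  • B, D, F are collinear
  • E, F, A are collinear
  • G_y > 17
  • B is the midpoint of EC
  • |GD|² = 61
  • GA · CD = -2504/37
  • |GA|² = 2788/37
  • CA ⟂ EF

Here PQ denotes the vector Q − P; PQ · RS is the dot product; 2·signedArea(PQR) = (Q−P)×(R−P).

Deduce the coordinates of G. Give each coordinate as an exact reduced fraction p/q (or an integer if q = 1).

G = (-17, 18)

1. G_x = -17  [GC · EB = 55 ∩ GA · CD = -2504/37]
2. G_y = 18  [GC · EB = 55 ∩ GA · CD = -2504/37]
   → G = (-17, 18)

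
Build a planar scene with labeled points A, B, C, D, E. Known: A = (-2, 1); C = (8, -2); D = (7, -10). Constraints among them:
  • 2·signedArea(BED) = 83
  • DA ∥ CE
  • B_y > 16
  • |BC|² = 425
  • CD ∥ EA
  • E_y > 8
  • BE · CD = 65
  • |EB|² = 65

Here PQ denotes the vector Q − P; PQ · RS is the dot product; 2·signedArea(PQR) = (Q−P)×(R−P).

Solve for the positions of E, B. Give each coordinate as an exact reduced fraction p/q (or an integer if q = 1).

B = (0, 17)
E = (-1, 9)

1. E_x = -1  [CD ∥ EA ∩ DA ∥ CE]
2. E_y = 9  [CD ∥ EA ∩ DA ∥ CE]
   → E = (-1, 9)
3. B_x = 0  [BE · CD = 65 ∩ 2·signedArea(BED) = 83]
4. B_y = 17  [BE · CD = 65 ∩ 2·signedArea(BED) = 83]
   → B = (0, 17)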